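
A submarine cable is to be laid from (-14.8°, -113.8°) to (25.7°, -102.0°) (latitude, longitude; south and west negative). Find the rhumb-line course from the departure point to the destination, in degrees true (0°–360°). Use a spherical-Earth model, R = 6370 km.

Meridional parts: M(φ₁)=-0.2612, M(φ₂)=+0.4644 → ΔM = +0.7256;  Δλ = +0.2059 rad
tan C = Δλ / ΔM = +0.2838 → C = 15.85°

15.8°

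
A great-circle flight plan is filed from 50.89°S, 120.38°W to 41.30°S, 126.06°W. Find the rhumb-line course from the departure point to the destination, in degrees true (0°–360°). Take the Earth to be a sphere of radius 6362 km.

Meridional parts: M(φ₁)=-1.0351, M(φ₂)=-0.7928 → ΔM = +0.2423;  Δλ = -0.0991 rad
tan C = Δλ / ΔM = -0.4092 → C = 337.75°

337.7°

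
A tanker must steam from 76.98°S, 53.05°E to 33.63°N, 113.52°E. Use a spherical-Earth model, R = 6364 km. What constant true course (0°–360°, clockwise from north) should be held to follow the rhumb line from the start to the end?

20.7°

Meridional parts: M(φ₁)=-2.1706, M(φ₂)=+0.6239 → ΔM = +2.7945;  Δλ = +1.0554 rad
tan C = Δλ / ΔM = +0.3777 → C = 20.69°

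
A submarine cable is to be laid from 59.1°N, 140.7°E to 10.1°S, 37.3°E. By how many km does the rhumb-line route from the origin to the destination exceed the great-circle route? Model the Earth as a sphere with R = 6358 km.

483 km

Great circle: cos σ = sin φ₁ sin φ₂ + cos φ₁ cos φ₂ cos Δλ,  σ = 1.8417 rad → d_gc = 11709.8 km
Rhumb line: Δψ = -1.4632, q = Δφ/Δψ = 0.8255, d_rh = R√(Δφ²+q²Δλ²) = 12193.1 km
Excess = 12193.1 − 11709.8 = 483.3 ≈ 483 km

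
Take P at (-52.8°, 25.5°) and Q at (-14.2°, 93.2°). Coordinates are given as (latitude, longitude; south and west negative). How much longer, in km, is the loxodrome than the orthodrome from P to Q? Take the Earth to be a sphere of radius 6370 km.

Great circle: cos σ = sin φ₁ sin φ₂ + cos φ₁ cos φ₂ cos Δλ,  σ = 1.1398 rad → d_gc = 7260.3 km
Rhumb line: Δψ = +0.8386, q = Δφ/Δψ = 0.8033, d_rh = R√(Δφ²+q²Δλ²) = 7414.6 km
Excess = 7414.6 − 7260.3 = 154.3 ≈ 154 km

154 km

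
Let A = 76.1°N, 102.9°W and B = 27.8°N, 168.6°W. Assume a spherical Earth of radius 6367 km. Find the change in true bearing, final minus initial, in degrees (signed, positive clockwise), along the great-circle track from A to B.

At departure: θ₁ = atan2(sin Δλ cos φ₂, cos φ₁ sin φ₂ − sin φ₁ cos φ₂ cos Δλ) = 253.34°
At arrival: θ₂ = atan2(sin Δλ cos φ₁, −cos φ₂ sin φ₁ + sin φ₂ cos φ₁ cos Δλ) = 195.08°
Δθ = θ₂ − θ₁ = -58.3°

-58.3°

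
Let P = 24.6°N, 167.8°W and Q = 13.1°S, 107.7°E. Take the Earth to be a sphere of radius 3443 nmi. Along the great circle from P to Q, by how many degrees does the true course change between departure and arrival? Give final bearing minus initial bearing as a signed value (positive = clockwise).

-11.0°

Initial bearing θ₁ = atan2(sin Δλ cos φ₂, cos φ₁ sin φ₂ − sin φ₁ cos φ₂ cos Δλ) = 255.82°
Final bearing θ₂ = (initial bearing from the destination back to the start) + 180° = 244.84°
Δθ = θ₂ − θ₁ = -11.0°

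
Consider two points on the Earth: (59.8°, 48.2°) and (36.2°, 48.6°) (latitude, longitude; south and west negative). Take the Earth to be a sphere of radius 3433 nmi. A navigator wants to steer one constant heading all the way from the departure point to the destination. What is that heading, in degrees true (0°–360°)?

Δψ = ln[tan(π/4+φ₂/2)/tan(π/4+φ₁/2)] = -0.6314
Δλ = +0.0070 rad (taken the short way round)
course = atan2(Δλ, Δψ) = 179.37°

179.4°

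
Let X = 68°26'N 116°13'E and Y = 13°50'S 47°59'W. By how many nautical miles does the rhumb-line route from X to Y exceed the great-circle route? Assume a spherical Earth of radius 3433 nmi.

1456 nmi

Great circle: cos σ = sin φ₁ sin φ₂ + cos φ₁ cos φ₂ cos Δλ,  σ = 2.1722 rad → d_gc = 7457.1 nmi
Rhumb line: Δψ = -1.9021, q = Δφ/Δψ = 0.7548, d_rh = R√(Δφ²+q²Δλ²) = 8913.5 nmi
Excess = 8913.5 − 7457.1 = 1456.4 ≈ 1456 nmi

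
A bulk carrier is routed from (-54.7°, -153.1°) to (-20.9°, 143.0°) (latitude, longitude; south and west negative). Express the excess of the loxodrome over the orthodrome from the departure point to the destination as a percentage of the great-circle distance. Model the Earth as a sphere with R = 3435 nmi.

Great circle: σ = 1.0138 rad → d_gc = Rσ = 3482.4 nmi
Rhumb: Δφ = +0.5899, Δλ = -1.1153, Δψ = +0.7720, q = Δφ/Δψ = 0.7642 → d_rh = R√(Δφ²+q²Δλ²) = 3560.3 nmi
Excess = (3560.3 − 3482.4) / 3482.4 = 77.9 / 3482.4 = 2.24% ≈ 2.2%

2.2%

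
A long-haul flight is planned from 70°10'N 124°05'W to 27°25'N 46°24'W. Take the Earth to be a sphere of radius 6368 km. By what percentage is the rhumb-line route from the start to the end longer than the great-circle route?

Great circle: σ = 1.0502 rad → d_gc = Rσ = 6687.7 km
Rhumb: Δφ = -0.7461, Δλ = +1.3558, Δψ = -1.2461, q = Δφ/Δψ = 0.5988 → d_rh = R√(Δφ²+q²Δλ²) = 7021.6 km
Excess = (7021.6 − 6687.7) / 6687.7 = 333.9 / 6687.7 = 4.99% ≈ 5.0%

5.0%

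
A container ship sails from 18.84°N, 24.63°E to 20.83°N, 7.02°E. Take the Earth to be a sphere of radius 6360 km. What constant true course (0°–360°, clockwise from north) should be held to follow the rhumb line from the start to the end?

Δψ = ln[tan(π/4+φ₂/2)/tan(π/4+φ₁/2)] = +0.0369
Δλ = -0.3074 rad (taken the short way round)
course = atan2(Δλ, Δψ) = 276.85°

276.9°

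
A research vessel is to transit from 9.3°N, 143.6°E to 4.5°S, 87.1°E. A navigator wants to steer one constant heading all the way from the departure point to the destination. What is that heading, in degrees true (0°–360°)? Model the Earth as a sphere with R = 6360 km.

256.2°

Meridional parts: M(φ₁)=+0.1630, M(φ₂)=-0.0786 → ΔM = -0.2417;  Δλ = -0.9861 rad
tan C = Δλ / ΔM = +4.0807 → C = 256.23°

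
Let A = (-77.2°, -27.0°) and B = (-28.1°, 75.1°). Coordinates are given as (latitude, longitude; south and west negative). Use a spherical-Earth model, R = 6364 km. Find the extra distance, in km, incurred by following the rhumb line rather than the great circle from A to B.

Great circle: cos σ = sin φ₁ sin φ₂ + cos φ₁ cos φ₂ cos Δλ,  σ = 1.1392 rad → d_gc = 7249.7 km
Rhumb line: Δψ = +1.6764, q = Δφ/Δψ = 0.5112, d_rh = R√(Δφ²+q²Δλ²) = 7959.3 km
Excess = 7959.3 − 7249.7 = 709.6 ≈ 710 km

710 km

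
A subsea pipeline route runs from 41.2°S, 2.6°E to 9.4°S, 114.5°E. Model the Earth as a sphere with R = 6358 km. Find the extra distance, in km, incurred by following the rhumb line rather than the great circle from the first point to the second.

497 km

Great circle: cos σ = sin φ₁ sin φ₂ + cos φ₁ cos φ₂ cos Δλ,  σ = 1.7409 rad → d_gc = 11068.7 km
Rhumb line: Δψ = +0.6257, q = Δφ/Δψ = 0.8870, d_rh = R√(Δφ²+q²Δλ²) = 11566.1 km
Excess = 11566.1 − 11068.7 = 497.4 ≈ 497 km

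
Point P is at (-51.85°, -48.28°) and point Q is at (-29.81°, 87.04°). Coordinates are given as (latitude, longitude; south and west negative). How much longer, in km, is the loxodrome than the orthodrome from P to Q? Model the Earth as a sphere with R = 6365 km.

1526 km

Great circle: cos σ = sin φ₁ sin φ₂ + cos φ₁ cos φ₂ cos Δλ,  σ = 1.5610 rad → d_gc = 9935.6 km
Rhumb line: Δψ = +0.5164, q = Δφ/Δψ = 0.7449, d_rh = R√(Δφ²+q²Δλ²) = 11461.8 km
Excess = 11461.8 − 9935.6 = 1526.2 ≈ 1526 km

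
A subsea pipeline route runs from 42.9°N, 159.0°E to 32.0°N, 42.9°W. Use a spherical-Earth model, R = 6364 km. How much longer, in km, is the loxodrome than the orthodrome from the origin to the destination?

Great circle: cos σ = sin φ₁ sin φ₂ + cos φ₁ cos φ₂ cos Δλ,  σ = 1.7882 rad → d_gc = 11380.0 km
Rhumb line: Δψ = -0.2404, q = Δφ/Δψ = 0.7913, d_rh = R√(Δφ²+q²Δλ²) = 13947.9 km
Excess = 13947.9 − 11380.0 = 2567.9 ≈ 2568 km

2568 km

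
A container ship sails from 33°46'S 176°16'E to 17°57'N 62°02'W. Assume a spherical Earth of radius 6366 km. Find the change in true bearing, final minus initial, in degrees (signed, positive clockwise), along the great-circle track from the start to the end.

Initial bearing θ₁ = atan2(sin Δλ cos φ₂, cos φ₁ sin φ₂ − sin φ₁ cos φ₂ cos Δλ) = 91.53°
Final bearing θ₂ = (initial bearing from the destination back to the start) + 180° = 60.87°
Δθ = θ₂ − θ₁ = -30.7°

-30.7°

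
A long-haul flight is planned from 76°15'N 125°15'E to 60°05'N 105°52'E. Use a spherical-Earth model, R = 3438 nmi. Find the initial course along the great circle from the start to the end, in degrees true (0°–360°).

θ = atan2( sin Δλ·cos φ₂ ,  cos φ₁ sin φ₂ − sin φ₁ cos φ₂ cos Δλ )
  = atan2(-0.1655, -0.2510) = 213.41°

213.4°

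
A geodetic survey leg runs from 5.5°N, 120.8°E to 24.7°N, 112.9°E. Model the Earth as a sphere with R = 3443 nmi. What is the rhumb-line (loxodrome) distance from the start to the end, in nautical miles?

Rhumb course C = atan2(Δλ, Δψ) with Δψ = ln[tan(π/4+φ₂/2)/tan(π/4+φ₁/2)] = +0.3490, Δλ = -0.1379 → C = 338.44°
d = R·|Δφ| / |cos C| = 3443·0.33510 / 0.93004 = 1241 nmi

1241 nmi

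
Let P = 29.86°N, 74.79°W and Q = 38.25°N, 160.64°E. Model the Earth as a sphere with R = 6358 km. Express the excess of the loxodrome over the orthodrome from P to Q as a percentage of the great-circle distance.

Great circle: σ = 1.6491 rad → d_gc = Rσ = 10484.9 km
Rhumb: Δφ = +0.1464, Δλ = -2.1742, Δψ = +0.1770, q = Δφ/Δψ = 0.8271 → d_rh = R√(Δφ²+q²Δλ²) = 11470.8 km
Excess = (11470.8 − 10484.9) / 10484.9 = 985.9 / 10484.9 = 9.40% ≈ 9.4%

9.4%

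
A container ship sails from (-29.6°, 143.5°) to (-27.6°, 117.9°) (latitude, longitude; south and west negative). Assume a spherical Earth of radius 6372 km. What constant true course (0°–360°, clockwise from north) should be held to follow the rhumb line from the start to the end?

Δψ = ln[tan(π/4+φ₂/2)/tan(π/4+φ₁/2)] = +0.0398
Δλ = -0.4468 rad (taken the short way round)
course = atan2(Δλ, Δψ) = 275.09°

275.1°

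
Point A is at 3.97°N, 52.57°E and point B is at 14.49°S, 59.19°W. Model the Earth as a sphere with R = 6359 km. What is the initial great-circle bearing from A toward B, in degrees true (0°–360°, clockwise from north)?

256.0°

N = sin Δλ·cos φ₂ = -0.8992;  D = cos φ₁ sin φ₂ − sin φ₁ cos φ₂ cos Δλ = -0.2248
initial course = atan2(N, D) = 255.97°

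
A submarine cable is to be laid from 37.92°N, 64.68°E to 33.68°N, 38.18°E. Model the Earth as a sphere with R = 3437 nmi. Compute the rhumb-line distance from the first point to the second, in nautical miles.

Rhumb course C = atan2(Δλ, Δψ) with Δψ = ln[tan(π/4+φ₂/2)/tan(π/4+φ₁/2)] = -0.0913, Δλ = -0.4625 → C = 258.84°
d = R·|Δφ| / |cos C| = 3437·0.07400 / 0.19363 = 1314 nmi

1314 nmi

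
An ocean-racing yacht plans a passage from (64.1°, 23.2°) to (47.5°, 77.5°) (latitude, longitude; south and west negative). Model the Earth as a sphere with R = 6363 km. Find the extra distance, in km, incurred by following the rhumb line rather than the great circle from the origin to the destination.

Great circle: cos σ = sin φ₁ sin φ₂ + cos φ₁ cos φ₂ cos Δλ,  σ = 0.5819 rad → d_gc = 3702.56 km
Rhumb line: Δψ = -0.5254, q = Δφ/Δψ = 0.5514, d_rh = R√(Δφ²+q²Δλ²) = 3802.10 km
Excess = 3802.10 − 3702.56 = 99.54 ≈ 100 km

100 km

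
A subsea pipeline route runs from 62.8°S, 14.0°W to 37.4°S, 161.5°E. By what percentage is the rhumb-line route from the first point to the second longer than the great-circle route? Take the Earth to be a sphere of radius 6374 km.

40.3%

Great circle: σ = 1.3916 rad → d_gc = Rσ = 8870.3 km
Rhumb: Δφ = +0.4433, Δλ = +3.0631, Δψ = +0.7144, q = Δφ/Δψ = 0.6206 → d_rh = R√(Δφ²+q²Δλ²) = 12441.0 km
Excess = (12441.0 − 8870.3) / 8870.3 = 3570.7 / 8870.3 = 40.255% ≈ 40.3%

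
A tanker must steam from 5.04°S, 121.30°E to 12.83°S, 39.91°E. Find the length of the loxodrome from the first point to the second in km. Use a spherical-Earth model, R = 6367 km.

Rhumb course C = atan2(Δλ, Δψ) with Δψ = ln[tan(π/4+φ₂/2)/tan(π/4+φ₁/2)] = -0.1377, Δλ = -1.4205 → C = 264.46°
d = R·|Δφ| / |cos C| = 6367·0.13596 / 0.09651 = 8969 km

8969 km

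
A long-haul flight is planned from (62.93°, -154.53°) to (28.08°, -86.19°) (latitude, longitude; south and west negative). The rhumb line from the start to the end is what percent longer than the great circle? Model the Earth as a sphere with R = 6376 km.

Great circle: σ = 0.9675 rad → d_gc = Rσ = 6169.0 km
Rhumb: Δφ = -0.6082, Δλ = +1.1928, Δψ = -0.9131, q = Δφ/Δψ = 0.6661 → d_rh = R√(Δφ²+q²Δλ²) = 6379.9 km
Excess = (6379.9 − 6169.0) / 6169.0 = 210.9 / 6169.0 = 3.42% ≈ 3.4%

3.4%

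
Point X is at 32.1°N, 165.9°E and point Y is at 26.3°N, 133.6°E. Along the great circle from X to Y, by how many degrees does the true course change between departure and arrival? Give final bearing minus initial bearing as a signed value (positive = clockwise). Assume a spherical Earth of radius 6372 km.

At departure: θ₁ = atan2(sin Δλ cos φ₂, cos φ₁ sin φ₂ − sin φ₁ cos φ₂ cos Δλ) = 266.73°
At arrival: θ₂ = atan2(sin Δλ cos φ₁, −cos φ₂ sin φ₁ + sin φ₂ cos φ₁ cos Δλ) = 250.63°
Δθ = θ₂ − θ₁ = -16.1°

-16.1°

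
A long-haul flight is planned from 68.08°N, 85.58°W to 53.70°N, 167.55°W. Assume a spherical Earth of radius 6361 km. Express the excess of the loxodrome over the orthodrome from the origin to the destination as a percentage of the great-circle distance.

Great circle: σ = 0.6785 rad → d_gc = Rσ = 4315.7 km
Rhumb: Δφ = -0.2510, Δλ = -1.4306, Δψ = -0.5264, q = Δφ/Δψ = 0.4768 → d_rh = R√(Δφ²+q²Δλ²) = 4623.5 km
Excess = (4623.5 − 4315.7) / 4315.7 = 307.8 / 4315.7 = 7.13% ≈ 7.1%

7.1%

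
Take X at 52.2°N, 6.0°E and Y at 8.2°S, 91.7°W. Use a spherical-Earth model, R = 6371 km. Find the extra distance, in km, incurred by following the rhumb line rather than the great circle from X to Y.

Great circle: cos σ = sin φ₁ sin φ₂ + cos φ₁ cos φ₂ cos Δλ,  σ = 1.7660 rad → d_gc = 11251.3 km
Rhumb line: Δψ = -1.2155, q = Δφ/Δψ = 0.8673, d_rh = R√(Δφ²+q²Δλ²) = 11570.9 km
Excess = 11570.9 − 11251.3 = 319.6 ≈ 320 km

320 km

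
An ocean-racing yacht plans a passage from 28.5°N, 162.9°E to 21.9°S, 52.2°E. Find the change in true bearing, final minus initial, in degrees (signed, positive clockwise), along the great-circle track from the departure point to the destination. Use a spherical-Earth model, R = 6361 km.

-10.5°

At departure: θ₁ = atan2(sin Δλ cos φ₂, cos φ₁ sin φ₂ − sin φ₁ cos φ₂ cos Δλ) = 258.84°
At arrival: θ₂ = atan2(sin Δλ cos φ₁, −cos φ₂ sin φ₁ + sin φ₂ cos φ₁ cos Δλ) = 248.32°
Δθ = θ₂ − θ₁ = -10.5°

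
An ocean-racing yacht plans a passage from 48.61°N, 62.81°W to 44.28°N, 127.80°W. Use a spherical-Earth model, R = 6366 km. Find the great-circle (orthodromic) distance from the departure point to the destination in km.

cos σ = sin φ₁ sin φ₂ + cos φ₁ cos φ₂ cos Δλ
      = sin(48.61°)sin(44.28°) + cos(48.61°)cos(44.28°)cos(-64.99°) = 0.7239
σ = 43.622° → d = Rσ = 6366·0.76134 = 4847 km

4847 km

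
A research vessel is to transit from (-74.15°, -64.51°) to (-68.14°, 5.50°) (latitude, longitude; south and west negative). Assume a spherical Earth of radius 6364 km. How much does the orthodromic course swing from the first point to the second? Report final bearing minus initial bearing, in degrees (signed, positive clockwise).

-67.1°

Initial bearing θ₁ = atan2(sin Δλ cos φ₂, cos φ₁ sin φ₂ − sin φ₁ cos φ₂ cos Δλ) = 110.53°
Final bearing θ₂ = (initial bearing from the destination back to the start) + 180° = 43.39°
Δθ = θ₂ − θ₁ = -67.1°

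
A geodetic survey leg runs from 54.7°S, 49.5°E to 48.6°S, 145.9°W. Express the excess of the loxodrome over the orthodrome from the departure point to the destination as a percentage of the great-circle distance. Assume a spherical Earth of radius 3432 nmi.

Great circle: σ = 1.3245 rad → d_gc = Rσ = 4545.8 nmi
Rhumb: Δφ = +0.1065, Δλ = +2.8728, Δψ = +0.1719, q = Δφ/Δψ = 0.6192 → d_rh = R√(Δφ²+q²Δλ²) = 6116.2 nmi
Excess = (6116.2 − 4545.8) / 4545.8 = 1570.4 / 4545.8 = 34.546% ≈ 34.5%

34.5%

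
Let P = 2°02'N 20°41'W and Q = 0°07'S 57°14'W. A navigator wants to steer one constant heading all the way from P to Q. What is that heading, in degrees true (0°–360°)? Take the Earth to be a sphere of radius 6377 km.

Δψ = ln[tan(π/4+φ₂/2)/tan(π/4+φ₁/2)] = -0.0375
Δλ = -0.6379 rad (taken the short way round)
course = atan2(Δλ, Δψ) = 266.63°

266.6°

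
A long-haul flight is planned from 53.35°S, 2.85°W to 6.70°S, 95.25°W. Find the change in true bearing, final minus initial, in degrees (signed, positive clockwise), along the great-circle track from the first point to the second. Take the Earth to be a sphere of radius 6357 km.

Initial bearing θ₁ = atan2(sin Δλ cos φ₂, cos φ₁ sin φ₂ − sin φ₁ cos φ₂ cos Δλ) = 264.07°
Final bearing θ₂ = (initial bearing from the destination back to the start) + 180° = 323.29°
Δθ = θ₂ − θ₁ = +59.2°

+59.2°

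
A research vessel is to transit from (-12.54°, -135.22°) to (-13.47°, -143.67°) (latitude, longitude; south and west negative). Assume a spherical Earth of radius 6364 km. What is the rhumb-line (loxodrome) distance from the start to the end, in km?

920 km

Rhumb course C = atan2(Δλ, Δψ) with Δψ = ln[tan(π/4+φ₂/2)/tan(π/4+φ₁/2)] = -0.0167, Δλ = -0.1475 → C = 263.56°
d = R·|Δφ| / |cos C| = 6364·0.01623 / 0.11224 = 920 km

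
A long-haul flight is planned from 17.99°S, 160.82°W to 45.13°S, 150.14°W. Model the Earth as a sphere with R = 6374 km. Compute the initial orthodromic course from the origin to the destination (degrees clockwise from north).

N = sin Δλ·cos φ₂ = +0.1307;  D = cos φ₁ sin φ₂ − sin φ₁ cos φ₂ cos Δλ = -0.4599
initial course = atan2(N, D) = 164.13°

164.1°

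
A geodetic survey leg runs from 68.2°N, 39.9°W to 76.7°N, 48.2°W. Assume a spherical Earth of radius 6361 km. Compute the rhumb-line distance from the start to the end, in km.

982 km

Δψ = ln[tan(π/4+φ₂/2)/tan(π/4+φ₁/2)] = +0.5018;  Δφ = +0.1484 rad,  Δλ = -0.1449 rad
q = Δφ/Δψ = 0.2956
d = R·√(Δφ² + q²Δλ²) = 6361·0.15441 = 982 km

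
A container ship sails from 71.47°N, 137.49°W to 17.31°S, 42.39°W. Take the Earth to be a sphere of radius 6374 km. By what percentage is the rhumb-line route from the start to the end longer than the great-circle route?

Great circle: σ = 1.8850 rad → d_gc = Rσ = 12015.2 km
Rhumb: Δφ = -1.5495, Δλ = +1.6598, Δψ = -2.1200, q = Δφ/Δψ = 0.7309 → d_rh = R√(Δφ²+q²Δλ²) = 12543.4 km
Excess = (12543.4 − 12015.2) / 12015.2 = 528.2 / 12015.2 = 4.40% ≈ 4.4%

4.4%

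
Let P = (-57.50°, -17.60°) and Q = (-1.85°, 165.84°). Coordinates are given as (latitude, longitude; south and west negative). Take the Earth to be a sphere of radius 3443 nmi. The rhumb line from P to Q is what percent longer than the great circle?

27.1%

Great circle: σ = 2.1046 rad → d_gc = Rσ = 7246.2 nmi
Rhumb: Δφ = +0.9713, Δλ = -3.0816, Δψ = +1.2005, q = Δφ/Δψ = 0.8091 → d_rh = R√(Δφ²+q²Δλ²) = 9212.3 nmi
Excess = (9212.3 − 7246.2) / 7246.2 = 1966.1 / 7246.2 = 27.13% ≈ 27.1%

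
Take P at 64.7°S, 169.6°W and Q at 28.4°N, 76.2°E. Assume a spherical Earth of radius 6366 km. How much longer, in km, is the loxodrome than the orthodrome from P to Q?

Great circle: cos σ = sin φ₁ sin φ₂ + cos φ₁ cos φ₂ cos Δλ,  σ = 2.1946 rad → d_gc = 13970.6 km
Rhumb line: Δψ = +2.0114, q = Δφ/Δψ = 0.8078, d_rh = R√(Δφ²+q²Δλ²) = 14562.5 km
Excess = 14562.5 − 13970.6 = 591.9 ≈ 592 km

592 km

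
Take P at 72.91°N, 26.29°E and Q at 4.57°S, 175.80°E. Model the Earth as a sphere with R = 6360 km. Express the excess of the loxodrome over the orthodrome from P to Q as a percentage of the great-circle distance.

Great circle: σ = 1.9056 rad → d_gc = Rσ = 12119.7 km
Rhumb: Δφ = -1.3523, Δλ = +2.6094, Δψ = -1.9753, q = Δφ/Δψ = 0.6846 → d_rh = R√(Δφ²+q²Δλ²) = 14249.8 km
Excess = (14249.8 − 12119.7) / 12119.7 = 2130.1 / 12119.7 = 17.58% ≈ 17.6%

17.6%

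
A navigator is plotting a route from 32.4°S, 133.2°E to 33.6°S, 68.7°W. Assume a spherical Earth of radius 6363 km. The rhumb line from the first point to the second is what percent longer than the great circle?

Great circle: σ = 1.9348 rad → d_gc = Rσ = 12310.9 km
Rhumb: Δφ = -0.0209, Δλ = +2.7594, Δψ = -0.0250, q = Δφ/Δψ = 0.8386 → d_rh = R√(Δφ²+q²Δλ²) = 14725.4 km
Excess = (14725.4 − 12310.9) / 12310.9 = 2414.5 / 12310.9 = 19.61% ≈ 19.6%

19.6%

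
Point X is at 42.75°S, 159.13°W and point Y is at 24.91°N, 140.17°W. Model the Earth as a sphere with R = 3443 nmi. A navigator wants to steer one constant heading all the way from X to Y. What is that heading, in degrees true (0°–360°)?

Δψ = ln[tan(π/4+φ₂/2)/tan(π/4+φ₁/2)] = +1.2760
Δλ = +0.3309 rad (taken the short way round)
course = atan2(Δλ, Δψ) = 14.54°

14.5°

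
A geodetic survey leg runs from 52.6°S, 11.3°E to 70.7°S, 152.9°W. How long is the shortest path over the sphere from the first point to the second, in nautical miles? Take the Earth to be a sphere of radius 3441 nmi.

Haversine: a = sin²(Δφ/2)+cos φ₁ cos φ₂ sin²(Δλ/2) = 0.22170;  σ = 2·atan2(√a,√(1−a))
σ = 56.178° → d = Rσ = 3441·0.98050 = 3374 nmi

3374 nmi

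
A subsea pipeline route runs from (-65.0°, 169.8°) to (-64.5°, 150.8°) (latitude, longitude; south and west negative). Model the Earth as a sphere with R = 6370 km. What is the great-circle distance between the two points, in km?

899 km

Haversine: a = sin²(Δφ/2)+cos φ₁ cos φ₂ sin²(Δλ/2) = 0.00498;  σ = 2·atan2(√a,√(1−a))
σ = 8.089° → d = Rσ = 6370·0.14119 = 899 km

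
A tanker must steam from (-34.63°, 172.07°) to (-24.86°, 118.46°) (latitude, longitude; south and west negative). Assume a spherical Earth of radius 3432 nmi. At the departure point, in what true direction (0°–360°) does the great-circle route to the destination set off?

N = sin Δλ·cos φ₂ = -0.7304;  D = cos φ₁ sin φ₂ − sin φ₁ cos φ₂ cos Δλ = -0.0400
initial course = atan2(N, D) = 266.86°

266.9°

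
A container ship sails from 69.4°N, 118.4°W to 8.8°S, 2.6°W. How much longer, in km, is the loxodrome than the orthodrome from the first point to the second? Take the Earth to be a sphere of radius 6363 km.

929 km

Great circle: cos σ = sin φ₁ sin φ₂ + cos φ₁ cos φ₂ cos Δλ,  σ = 1.8698 rad → d_gc = 11897.31 km
Rhumb line: Δψ = -1.8594, q = Δφ/Δψ = 0.7340, d_rh = R√(Δφ²+q²Δλ²) = 12826.80 km
Excess = 12826.80 − 11897.31 = 929.49 ≈ 929 km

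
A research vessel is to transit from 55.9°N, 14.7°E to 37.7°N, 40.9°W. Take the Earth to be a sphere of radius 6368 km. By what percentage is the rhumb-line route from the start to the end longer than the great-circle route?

2.2%

Great circle: σ = 0.7121 rad → d_gc = Rσ = 4534.6 km
Rhumb: Δφ = -0.3176, Δλ = -0.9704, Δψ = -0.4706, q = Δφ/Δψ = 0.6750 → d_rh = R√(Δφ²+q²Δλ²) = 4635.9 km
Excess = (4635.9 − 4534.6) / 4534.6 = 101.3 / 4534.6 = 2.23% ≈ 2.2%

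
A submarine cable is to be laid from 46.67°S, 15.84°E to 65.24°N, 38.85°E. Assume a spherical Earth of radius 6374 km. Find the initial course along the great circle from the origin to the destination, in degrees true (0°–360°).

N = sin Δλ·cos φ₂ = +0.1637;  D = cos φ₁ sin φ₂ − sin φ₁ cos φ₂ cos Δλ = +0.9035
initial course = atan2(N, D) = 10.27°

10.3°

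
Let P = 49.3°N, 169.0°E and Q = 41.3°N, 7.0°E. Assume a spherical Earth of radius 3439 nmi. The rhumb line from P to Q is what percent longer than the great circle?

Great circle: σ = 1.5363 rad → d_gc = Rσ = 5283.5 nmi
Rhumb: Δφ = -0.1396, Δλ = -2.8274, Δψ = -0.1990, q = Δφ/Δψ = 0.7017 → d_rh = R√(Δφ²+q²Δλ²) = 6839.4 nmi
Excess = (6839.4 − 5283.5) / 5283.5 = 1555.9 / 5283.5 = 29.448% ≈ 29.4%

29.4%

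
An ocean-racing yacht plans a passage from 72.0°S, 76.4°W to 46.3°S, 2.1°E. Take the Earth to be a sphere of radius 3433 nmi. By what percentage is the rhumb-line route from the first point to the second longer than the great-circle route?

6.3%

Great circle: σ = 0.7523 rad → d_gc = Rσ = 2582.5 nmi
Rhumb: Δφ = +0.4485, Δλ = +1.3701, Δψ = +0.9289, q = Δφ/Δψ = 0.4829 → d_rh = R√(Δφ²+q²Δλ²) = 2744.0 nmi
Excess = (2744.0 − 2582.5) / 2582.5 = 161.5 / 2582.5 = 6.254% ≈ 6.3%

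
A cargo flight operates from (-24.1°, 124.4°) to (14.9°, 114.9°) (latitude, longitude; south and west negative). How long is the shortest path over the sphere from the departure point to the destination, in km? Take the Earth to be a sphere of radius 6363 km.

cos σ = sin φ₁ sin φ₂ + cos φ₁ cos φ₂ cos Δλ
      = sin(-24.10°)sin(14.90°) + cos(-24.10°)cos(14.90°)cos(-9.50°) = 0.7650
σ = 40.089° → d = Rσ = 6363·0.69968 = 4452 km

4452 km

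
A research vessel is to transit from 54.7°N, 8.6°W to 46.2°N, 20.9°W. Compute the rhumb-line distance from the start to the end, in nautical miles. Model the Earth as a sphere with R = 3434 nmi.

Rhumb course C = atan2(Δλ, Δψ) with Δψ = ln[tan(π/4+φ₂/2)/tan(π/4+φ₁/2)] = -0.2338, Δλ = -0.2147 → C = 222.55°
d = R·|Δφ| / |cos C| = 3434·0.14835 / 0.73663 = 692 nmi

692 nmi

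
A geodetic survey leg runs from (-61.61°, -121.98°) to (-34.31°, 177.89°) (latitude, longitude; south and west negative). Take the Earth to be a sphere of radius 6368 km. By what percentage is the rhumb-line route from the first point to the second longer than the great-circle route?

2.8%

Great circle: σ = 0.8073 rad → d_gc = Rσ = 5140.7 km
Rhumb: Δφ = +0.4765, Δλ = -1.0495, Δψ = +0.7364, q = Δφ/Δψ = 0.6470 → d_rh = R√(Δφ²+q²Δλ²) = 5282.5 km
Excess = (5282.5 − 5140.7) / 5140.7 = 141.8 / 5140.7 = 2.76% ≈ 2.8%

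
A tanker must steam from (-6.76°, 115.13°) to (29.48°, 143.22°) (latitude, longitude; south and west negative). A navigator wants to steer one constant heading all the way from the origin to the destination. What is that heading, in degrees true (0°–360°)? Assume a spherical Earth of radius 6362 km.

Δψ = ln[tan(π/4+φ₂/2)/tan(π/4+φ₁/2)] = +0.6571
Δλ = +0.4903 rad (taken the short way round)
course = atan2(Δλ, Δψ) = 36.73°

36.7°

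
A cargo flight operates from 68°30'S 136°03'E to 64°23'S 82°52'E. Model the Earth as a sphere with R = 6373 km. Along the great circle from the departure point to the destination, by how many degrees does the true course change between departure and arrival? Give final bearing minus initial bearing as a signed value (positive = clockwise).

+49.3°

Initial bearing θ₁ = atan2(sin Δλ cos φ₂, cos φ₁ sin φ₂ − sin φ₁ cos φ₂ cos Δλ) = 255.51°
Final bearing θ₂ = (initial bearing from the destination back to the start) + 180° = 304.84°
Δθ = θ₂ − θ₁ = +49.3°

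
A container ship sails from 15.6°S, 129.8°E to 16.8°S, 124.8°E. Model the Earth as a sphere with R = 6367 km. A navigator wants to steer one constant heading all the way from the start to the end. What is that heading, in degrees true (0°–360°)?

Meridional parts: M(φ₁)=-0.2757, M(φ₂)=-0.2975 → ΔM = -0.0218;  Δλ = -0.0873 rad
tan C = Δλ / ΔM = +4.0011 → C = 255.97°

256.0°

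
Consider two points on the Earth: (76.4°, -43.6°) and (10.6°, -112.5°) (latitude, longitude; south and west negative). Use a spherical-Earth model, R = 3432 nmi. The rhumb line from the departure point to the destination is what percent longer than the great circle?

Great circle: σ = 1.3057 rad → d_gc = Rσ = 4481.2 nmi
Rhumb: Δφ = -1.1484, Δλ = -1.2025, Δψ = -1.9405, q = Δφ/Δψ = 0.5918 → d_rh = R√(Δφ²+q²Δλ²) = 4636.8 nmi
Excess = (4636.8 − 4481.2) / 4481.2 = 155.6 / 4481.2 = 3.47% ≈ 3.5%

3.5%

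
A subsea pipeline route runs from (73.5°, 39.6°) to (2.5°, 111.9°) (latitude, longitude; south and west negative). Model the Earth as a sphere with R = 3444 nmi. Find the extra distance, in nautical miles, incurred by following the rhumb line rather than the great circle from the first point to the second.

Great circle: cos σ = sin φ₁ sin φ₂ + cos φ₁ cos φ₂ cos Δλ,  σ = 1.4424 rad → d_gc = 4967.5 nmi
Rhumb line: Δψ = -1.8874, q = Δφ/Δψ = 0.6565, d_rh = R√(Δφ²+q²Δλ²) = 5133.7 nmi
Excess = 5133.7 − 4967.5 = 166.2 ≈ 166 nmi

166 nmi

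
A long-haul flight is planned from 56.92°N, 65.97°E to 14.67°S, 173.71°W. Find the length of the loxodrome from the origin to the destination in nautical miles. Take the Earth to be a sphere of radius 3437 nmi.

Rhumb course C = atan2(Δλ, Δψ) with Δψ = ln[tan(π/4+φ₂/2)/tan(π/4+φ₁/2)] = -1.4730, Δλ = +2.1000 → C = 125.05°
d = R·|Δφ| / |cos C| = 3437·1.24948 / 0.57425 = 7478 nmi

7478 nmi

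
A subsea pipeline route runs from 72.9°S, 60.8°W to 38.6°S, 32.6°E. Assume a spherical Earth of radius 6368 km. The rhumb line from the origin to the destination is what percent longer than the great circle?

Great circle: σ = 0.9488 rad → d_gc = Rσ = 6041.9 km
Rhumb: Δφ = +0.5986, Δλ = +1.6301, Δψ = +1.1635, q = Δφ/Δψ = 0.5145 → d_rh = R√(Δφ²+q²Δλ²) = 6562.0 km
Excess = (6562.0 − 6041.9) / 6041.9 = 520.1 / 6041.9 = 8.61% ≈ 8.6%

8.6%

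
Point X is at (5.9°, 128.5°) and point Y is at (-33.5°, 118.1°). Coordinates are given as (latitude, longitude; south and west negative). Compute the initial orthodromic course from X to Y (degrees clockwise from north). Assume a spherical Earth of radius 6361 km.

193.4°

N = sin Δλ·cos φ₂ = -0.1505;  D = cos φ₁ sin φ₂ − sin φ₁ cos φ₂ cos Δλ = -0.6333
initial course = atan2(N, D) = 193.37°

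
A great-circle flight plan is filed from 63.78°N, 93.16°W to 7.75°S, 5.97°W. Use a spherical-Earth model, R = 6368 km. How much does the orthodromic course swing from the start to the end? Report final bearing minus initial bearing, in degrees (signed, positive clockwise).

Initial bearing θ₁ = atan2(sin Δλ cos φ₂, cos φ₁ sin φ₂ − sin φ₁ cos φ₂ cos Δλ) = 95.95°
Final bearing θ₂ = (initial bearing from the destination back to the start) + 180° = 153.67°
Δθ = θ₂ − θ₁ = +57.7°

+57.7°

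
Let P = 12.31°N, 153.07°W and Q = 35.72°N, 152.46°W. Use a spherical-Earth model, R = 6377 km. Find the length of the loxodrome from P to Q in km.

Δψ = ln[tan(π/4+φ₂/2)/tan(π/4+φ₁/2)] = +0.4517;  Δφ = +0.4086 rad,  Δλ = +0.0106 rad
q = Δφ/Δψ = 0.9045
d = R·√(Δφ² + q²Δλ²) = 6377·0.40870 = 2606 km

2606 km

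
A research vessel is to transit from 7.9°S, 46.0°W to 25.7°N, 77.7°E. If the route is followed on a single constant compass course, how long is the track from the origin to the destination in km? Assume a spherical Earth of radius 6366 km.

13884 km

Rhumb course C = atan2(Δλ, Δψ) with Δψ = ln[tan(π/4+φ₂/2)/tan(π/4+φ₁/2)] = +0.6027, Δλ = +2.1590 → C = 74.40°
d = R·|Δφ| / |cos C| = 6366·0.58643 / 0.26889 = 13884 km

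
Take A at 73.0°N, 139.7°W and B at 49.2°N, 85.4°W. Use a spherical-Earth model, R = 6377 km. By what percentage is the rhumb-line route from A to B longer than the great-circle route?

3.0%

Great circle: σ = 0.5819 rad → d_gc = Rσ = 3711.0 km
Rhumb: Δφ = -0.4154, Δλ = +0.9477, Δψ = -0.9116, q = Δφ/Δψ = 0.4556 → d_rh = R√(Δφ²+q²Δλ²) = 3821.0 km
Excess = (3821.0 − 3711.0) / 3711.0 = 110.0 / 3711.0 = 2.96% ≈ 3.0%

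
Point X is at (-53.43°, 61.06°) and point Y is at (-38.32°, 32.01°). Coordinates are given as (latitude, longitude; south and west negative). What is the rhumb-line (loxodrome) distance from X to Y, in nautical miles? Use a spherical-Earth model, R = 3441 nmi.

Rhumb course C = atan2(Δλ, Δψ) with Δψ = ln[tan(π/4+φ₂/2)/tan(π/4+φ₁/2)] = +0.3823, Δλ = -0.5070 → C = 307.02°
d = R·|Δφ| / |cos C| = 3441·0.26372 / 0.60203 = 1507 nmi

1507 nmi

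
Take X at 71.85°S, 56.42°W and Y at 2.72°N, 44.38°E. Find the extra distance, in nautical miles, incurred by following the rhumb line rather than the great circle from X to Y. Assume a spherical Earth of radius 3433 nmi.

368 nmi

Great circle: cos σ = sin φ₁ sin φ₂ + cos φ₁ cos φ₂ cos Δλ,  σ = 1.6744 rad → d_gc = 5748.1 nmi
Rhumb line: Δψ = +1.8818, q = Δφ/Δψ = 0.6916, d_rh = R√(Δφ²+q²Δλ²) = 6116.5 nmi
Excess = 6116.5 − 5748.1 = 368.4 ≈ 368 nmi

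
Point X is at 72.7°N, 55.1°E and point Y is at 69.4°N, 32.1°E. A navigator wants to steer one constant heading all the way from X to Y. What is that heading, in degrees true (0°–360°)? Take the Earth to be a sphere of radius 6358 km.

246.1°

Δψ = ln[tan(π/4+φ₂/2)/tan(π/4+φ₁/2)] = -0.1778
Δλ = -0.4014 rad (taken the short way round)
course = atan2(Δλ, Δψ) = 246.11°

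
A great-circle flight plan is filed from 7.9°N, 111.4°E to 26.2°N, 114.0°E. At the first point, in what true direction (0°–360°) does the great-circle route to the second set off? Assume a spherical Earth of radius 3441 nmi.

7.4°

θ = atan2( sin Δλ·cos φ₂ ,  cos φ₁ sin φ₂ − sin φ₁ cos φ₂ cos Δλ )
  = atan2(+0.0407, +0.3141) = 7.38°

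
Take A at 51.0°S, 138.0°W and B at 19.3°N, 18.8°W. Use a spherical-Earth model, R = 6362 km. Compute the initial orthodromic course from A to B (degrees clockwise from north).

100.3°

θ = atan2( sin Δλ·cos φ₂ ,  cos φ₁ sin φ₂ − sin φ₁ cos φ₂ cos Δλ )
  = atan2(+0.8239, -0.1498) = 100.31°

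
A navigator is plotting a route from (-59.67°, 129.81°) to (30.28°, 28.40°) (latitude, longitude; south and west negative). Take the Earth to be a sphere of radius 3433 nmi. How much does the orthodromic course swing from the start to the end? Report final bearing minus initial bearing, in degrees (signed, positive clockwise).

+47.3°

Initial bearing θ₁ = atan2(sin Δλ cos φ₂, cos φ₁ sin φ₂ − sin φ₁ cos φ₂ cos Δλ) = 277.22°
Final bearing θ₂ = (initial bearing from the destination back to the start) + 180° = 324.54°
Δθ = θ₂ − θ₁ = +47.3°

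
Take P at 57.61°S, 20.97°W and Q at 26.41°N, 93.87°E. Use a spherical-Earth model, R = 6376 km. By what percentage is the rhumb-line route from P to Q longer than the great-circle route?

Great circle: σ = 2.1860 rad → d_gc = Rσ = 13938.0 km
Rhumb: Δφ = +1.4664, Δλ = +2.0043, Δψ = +1.7146, q = Δφ/Δψ = 0.8553 → d_rh = R√(Δφ²+q²Δλ²) = 14383.6 km
Excess = (14383.6 − 13938.0) / 13938.0 = 445.6 / 13938.0 = 3.20% ≈ 3.2%

3.2%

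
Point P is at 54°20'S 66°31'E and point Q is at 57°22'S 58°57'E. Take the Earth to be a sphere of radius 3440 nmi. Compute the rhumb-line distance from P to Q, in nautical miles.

313 nmi

Δψ = ln[tan(π/4+φ₂/2)/tan(π/4+φ₁/2)] = -0.0944;  Δφ = -0.0529 rad,  Δλ = -0.1321 rad
q = Δφ/Δψ = 0.5610
d = R·√(Δφ² + q²Δλ²) = 3440·0.09106 = 313 nmi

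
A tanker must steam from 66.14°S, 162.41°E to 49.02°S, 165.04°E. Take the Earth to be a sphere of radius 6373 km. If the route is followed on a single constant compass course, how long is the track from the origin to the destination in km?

Rhumb course C = atan2(Δλ, Δψ) with Δψ = ln[tan(π/4+φ₂/2)/tan(π/4+φ₁/2)] = +0.5702, Δλ = +0.0459 → C = 4.60°
d = R·|Δφ| / |cos C| = 6373·0.29880 / 0.99678 = 1910 km

1910 km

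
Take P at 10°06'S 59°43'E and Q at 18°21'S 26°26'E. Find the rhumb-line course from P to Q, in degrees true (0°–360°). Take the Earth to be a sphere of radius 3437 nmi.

Meridional parts: M(φ₁)=-0.1772, M(φ₂)=-0.3259 → ΔM = -0.1487;  Δλ = -0.5809 rad
tan C = Δλ / ΔM = +3.9068 → C = 255.64°

255.6°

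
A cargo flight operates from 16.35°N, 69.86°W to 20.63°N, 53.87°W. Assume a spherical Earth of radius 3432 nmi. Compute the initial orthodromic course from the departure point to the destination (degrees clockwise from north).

71.8°

θ = atan2( sin Δλ·cos φ₂ ,  cos φ₁ sin φ₂ − sin φ₁ cos φ₂ cos Δλ )
  = atan2(+0.2578, +0.0848) = 71.79°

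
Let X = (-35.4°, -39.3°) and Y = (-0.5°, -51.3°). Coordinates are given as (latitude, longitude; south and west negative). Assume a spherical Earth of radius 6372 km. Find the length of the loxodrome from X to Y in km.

4076 km

Δψ = ln[tan(π/4+φ₂/2)/tan(π/4+φ₁/2)] = +0.6527;  Δφ = +0.6091 rad,  Δλ = -0.2094 rad
q = Δφ/Δψ = 0.9333
d = R·√(Δφ² + q²Δλ²) = 6372·0.63972 = 4076 km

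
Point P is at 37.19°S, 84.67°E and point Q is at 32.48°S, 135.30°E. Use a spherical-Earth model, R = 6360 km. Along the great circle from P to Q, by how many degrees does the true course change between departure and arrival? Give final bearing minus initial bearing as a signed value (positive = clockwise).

-30.3°

At departure: θ₁ = atan2(sin Δλ cos φ₂, cos φ₁ sin φ₂ − sin φ₁ cos φ₂ cos Δλ) = 99.09°
At arrival: θ₂ = atan2(sin Δλ cos φ₁, −cos φ₂ sin φ₁ + sin φ₂ cos φ₁ cos Δλ) = 68.83°
Δθ = θ₂ − θ₁ = -30.3°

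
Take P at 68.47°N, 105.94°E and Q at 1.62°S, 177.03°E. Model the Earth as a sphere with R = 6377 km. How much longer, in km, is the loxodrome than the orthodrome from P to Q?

Great circle: cos σ = sin φ₁ sin φ₂ + cos φ₁ cos φ₂ cos Δλ,  σ = 1.4781 rad → d_gc = 9425.7 km
Rhumb line: Δψ = -1.6883, q = Δφ/Δψ = 0.7246, d_rh = R√(Δφ²+q²Δλ²) = 9681.0 km
Excess = 9681.0 − 9425.7 = 255.3 ≈ 255 km

255 km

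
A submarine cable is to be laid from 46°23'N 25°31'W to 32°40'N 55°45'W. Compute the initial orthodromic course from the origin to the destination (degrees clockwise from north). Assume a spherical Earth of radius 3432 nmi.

N = sin Δλ·cos φ₂ = -0.4239;  D = cos φ₁ sin φ₂ − sin φ₁ cos φ₂ cos Δλ = -0.1542
initial course = atan2(N, D) = 250.01°

250.0°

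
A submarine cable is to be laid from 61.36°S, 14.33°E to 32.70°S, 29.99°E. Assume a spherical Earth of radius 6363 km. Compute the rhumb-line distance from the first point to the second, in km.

3382 km

Rhumb course C = atan2(Δλ, Δψ) with Δψ = ln[tan(π/4+φ₂/2)/tan(π/4+φ₁/2)] = +0.7609, Δλ = +0.2733 → C = 19.76°
d = R·|Δφ| / |cos C| = 6363·0.50021 / 0.94113 = 3382 km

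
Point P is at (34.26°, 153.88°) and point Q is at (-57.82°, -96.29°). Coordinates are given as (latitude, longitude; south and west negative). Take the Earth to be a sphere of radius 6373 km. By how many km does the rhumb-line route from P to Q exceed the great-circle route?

Great circle: cos σ = sin φ₁ sin φ₂ + cos φ₁ cos φ₂ cos Δλ,  σ = 2.2469 rad → d_gc = 14319.7 km
Rhumb line: Δψ = -1.8804, q = Δφ/Δψ = 0.8547, d_rh = R√(Δφ²+q²Δλ²) = 14625.7 km
Excess = 14625.7 − 14319.7 = 306.0 ≈ 306 km

306 km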